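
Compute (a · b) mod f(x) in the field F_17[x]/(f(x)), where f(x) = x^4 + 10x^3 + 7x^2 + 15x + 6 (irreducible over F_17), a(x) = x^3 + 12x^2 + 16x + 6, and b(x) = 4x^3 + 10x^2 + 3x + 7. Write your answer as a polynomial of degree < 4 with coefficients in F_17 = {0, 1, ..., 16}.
a · b ≡ 13x^3 + 11x^2 + 14x + 15 (mod f(x))

Multiply in F_17[x]: a(x)·b(x) = (x^3 + 12x^2 + 16x + 6)·(4x^3 + 10x^2 + 3x + 7) = 4x^6 + 7x^5 + 6x^3 + 5x^2 + 11x + 8. This has degree ≥ 4, so divide by f(x) over F_17: 4x^6 + 7x^5 + 6x^3 + 5x^2 + 11x + 8 = (4x^2 + x + 13)·(x^4 + 10x^3 + 7x^2 + 15x + 6) + (13x^3 + 11x^2 + 14x + 15). Hence a·b ≡ 13x^3 + 11x^2 + 14x + 15 (mod f). (F_17[x]/(f) is a field with 17^4 = 83521 elements since f is irreducible of degree 4.)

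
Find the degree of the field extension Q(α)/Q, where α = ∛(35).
[Q(α):Q] = 3

The minimal polynomial of α is x^3 - 35, irreducible over Q since 35 is not a perfect cube (so x^3 - 35 has no rational root). Hence [Q(α):Q] = deg(m_α) = 3.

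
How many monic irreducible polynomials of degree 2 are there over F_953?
There are 453628 monic irreducible polynomials of degree 2 over F_953

Each element of F_{953^2} that lies in no proper subfield is a root of exactly one monic irreducible of degree 2 over F_953, and each such polynomial has 2 distinct roots in F_{953^2}. By Möbius inversion the count is N_953(2) = (1/2) Σ_{d|2} μ(2/d) · 953^d = (1/2)(μ(2)·953^1 + μ(1)·953^2) = 907256/2 = 453628.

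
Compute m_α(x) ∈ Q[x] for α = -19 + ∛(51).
m_α(x) = x^3 + 57x^2 + 1083x + 6808

Set β = α + 19 = ∛(51), so β^3 = 51. Then (α + 19)^3 - 51 = 0, i.e. α is a root of g(x) = (x + 19)^3 - 51 = x^3 + 57x^2 + 1083x + 6808. Since g(x) = h(x + 19) where h(x) = x^3 - 51, and h is irreducible over Q (because 51 is not a perfect cube, so h has no rational root, and a monic cubic with no rational root is irreducible), g is also irreducible (irreducibility is preserved under the substitution x → x + 19). Hence m_α(x) = x^3 + 57x^2 + 1083x + 6808.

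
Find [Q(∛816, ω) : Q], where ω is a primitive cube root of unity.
[Q(∛816, ω) : Q] = 6

[Q(∛816):Q] = 3 (min poly x^3 - 816, irreducible since 816 is not a perfect cube). [Q(ω):Q] = 2 (min poly x^2 + x + 1). Since Q(∛816) ⊂ R and ω ∉ R, we have ω ∉ Q(∛816), so x^2 + x + 1 remains irreducible over Q(∛816) and [Q(∛816, ω) : Q(∛816)] = 2. By the tower law, [Q(∛816, ω) : Q] = 3 · 2 = 6. (In fact Q(∛816, ω) is the splitting field of x^3 - 816 over Q.)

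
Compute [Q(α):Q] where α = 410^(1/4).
[Q(α):Q] = 4

α is a root of x^4 - 410. By Eisenstein's criterion at the prime p = 2 (which divides the constant term 410 but p^2 = 4 does not, since 410 is squarefree), x^4 - 410 is irreducible over Q. Hence [Q(α):Q] = 4.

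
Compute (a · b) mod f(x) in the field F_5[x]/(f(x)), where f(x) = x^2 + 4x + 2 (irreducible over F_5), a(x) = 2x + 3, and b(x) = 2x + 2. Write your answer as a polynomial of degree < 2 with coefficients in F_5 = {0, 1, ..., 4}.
a · b ≡ 4x + 3 (mod f(x))

Multiply in F_5[x]: a(x)·b(x) = (2x + 3)·(2x + 2) = 4x^2 + 1. This has degree ≥ 2, so divide by f(x) over F_5: 4x^2 + 1 = (4)·(x^2 + 4x + 2) + (4x + 3). Hence a·b ≡ 4x + 3 (mod f). (F_5[x]/(f) is a field with 5^2 = 25 elements since f is irreducible of degree 2.)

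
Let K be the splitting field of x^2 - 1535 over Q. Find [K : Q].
[K : Q] = 2

f(x) = x^2 - 1535 factors as (x - √1535)(x + √1535). The splitting field is K = Q(√1535). Since 1535 is squarefree and > 1, it is not a perfect square, so x^2 - 1535 is irreducible over Q and [Q(√1535) : Q] = 2. Hence [K : Q] = 2.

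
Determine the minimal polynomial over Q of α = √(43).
m_α(x) = x^2 - 43

α satisfies α^2 - 43 = 0, so x^2 - 43 annihilates α. Since d = 43 is squarefree and ≠ 1, it is not a perfect square in Q, so x^2 - 43 has no rational root and is therefore irreducible over Q (a degree-2 polynomial over a field is irreducible iff it has no root). Hence m_α(x) = x^2 - 43.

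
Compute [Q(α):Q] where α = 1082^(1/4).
[Q(α):Q] = 4

α is a root of x^4 - 1082. By Eisenstein's criterion at the prime p = 2 (which divides the constant term 1082 but p^2 = 4 does not, since 1082 is squarefree), x^4 - 1082 is irreducible over Q. Hence [Q(α):Q] = 4.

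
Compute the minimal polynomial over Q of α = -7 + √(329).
m_α(x) = x^2 + 14x - 280

From α + 7 = √(329), squaring gives (α + 7)^2 = 329, i.e. α^2 + 14α + 49 = 329, so α^2 + 14α - 280 = 0. The discriminant of x^2 + 14x - 280 is (14)^2 - 4·(-280) = 196 + 1120 = 1316, and 4·(329) is not a perfect square in Q since 329 is squarefree and ≠ 1. Hence x^2 + 14x - 280 is irreducible over Q and is the minimal polynomial of α.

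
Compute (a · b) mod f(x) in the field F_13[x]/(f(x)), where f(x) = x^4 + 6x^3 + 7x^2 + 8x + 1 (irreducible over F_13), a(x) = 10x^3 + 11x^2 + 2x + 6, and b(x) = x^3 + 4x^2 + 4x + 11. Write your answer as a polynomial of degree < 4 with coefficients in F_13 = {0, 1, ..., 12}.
a · b ≡ 4x^3 + 11x^2 + 2x + 9 (mod f(x))

Multiply in F_13[x]: a(x)·b(x) = (10x^3 + 11x^2 + 2x + 6)·(x^3 + 4x^2 + 4x + 11) = 10x^6 + 12x^5 + 8x^4 + 12x^3 + 10x^2 + 7x + 1. This has degree ≥ 4, so divide by f(x) over F_13: 10x^6 + 12x^5 + 8x^4 + 12x^3 + 10x^2 + 7x + 1 = (10x^2 + 4x + 5)·(x^4 + 6x^3 + 7x^2 + 8x + 1) + (4x^3 + 11x^2 + 2x + 9). Hence a·b ≡ 4x^3 + 11x^2 + 2x + 9 (mod f). (F_13[x]/(f) is a field with 13^4 = 28561 elements since f is irreducible of degree 4.)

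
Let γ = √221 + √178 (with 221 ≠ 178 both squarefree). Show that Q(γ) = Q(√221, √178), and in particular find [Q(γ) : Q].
[Q(γ) : Q] = 4 (equivalently, Q(γ) = Q(√221, √178))

Obviously Q(γ) ⊆ Q(√221, √178), and [Q(√221, √178):Q] = 4 (since 221, 178 are distinct squarefree integers > 1 with 39338 not a perfect square). To show equality we compute the minimal polynomial of γ. From γ = √221 + √178: γ^2 = 221 + 2√(39338) + 178 = 399 + 2√(39338), so γ^2 - 399 = 2√(39338); squaring, (γ^2 - 399)^2 = 4·39338, i.e. γ^4 - 798γ^2 + 159201 - 157352 = 0, i.e. γ^4 - 798γ^2 + 1849 = 0. So γ is a root of x^4 - 798x^2 + 1849. This polynomial is irreducible over Q: it has no rational root (each ±√221 ± √178 is irrational), and any factorization into two quadratics over Q would force √(39338) ∈ Q (pairing opposite roots) or √221, √178 ∈ Q (other pairings), all impossible. Hence [Q(γ):Q] = 4 = [Q(√221, √178):Q], so Q(γ) = Q(√221, √178).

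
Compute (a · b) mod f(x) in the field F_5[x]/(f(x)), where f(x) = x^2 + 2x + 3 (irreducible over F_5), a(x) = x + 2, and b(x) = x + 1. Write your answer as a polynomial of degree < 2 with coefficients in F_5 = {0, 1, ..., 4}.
a · b ≡ x + 4 (mod f(x))

Multiply in F_5[x]: a(x)·b(x) = (x + 2)·(x + 1) = x^2 + 3x + 2. This has degree ≥ 2, so divide by f(x) over F_5: x^2 + 3x + 2 = (1)·(x^2 + 2x + 3) + (x + 4). Hence a·b ≡ x + 4 (mod f). (F_5[x]/(f) is a field with 5^2 = 25 elements since f is irreducible of degree 2.)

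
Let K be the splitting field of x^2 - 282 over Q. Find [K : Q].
[K : Q] = 2

f(x) = x^2 - 282 factors as (x - √282)(x + √282). The splitting field is K = Q(√282). Since 282 is squarefree and > 1, it is not a perfect square, so x^2 - 282 is irreducible over Q and [Q(√282) : Q] = 2. Hence [K : Q] = 2.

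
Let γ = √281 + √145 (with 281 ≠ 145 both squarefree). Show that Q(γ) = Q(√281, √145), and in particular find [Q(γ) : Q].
[Q(γ) : Q] = 4 (equivalently, Q(γ) = Q(√281, √145))

Obviously Q(γ) ⊆ Q(√281, √145), and [Q(√281, √145):Q] = 4 (since 281, 145 are distinct squarefree integers > 1 with 40745 not a perfect square). To show equality we compute the minimal polynomial of γ. From γ = √281 + √145: γ^2 = 281 + 2√(40745) + 145 = 426 + 2√(40745), so γ^2 - 426 = 2√(40745); squaring, (γ^2 - 426)^2 = 4·40745, i.e. γ^4 - 852γ^2 + 181476 - 162980 = 0, i.e. γ^4 - 852γ^2 + 18496 = 0. So γ is a root of x^4 - 852x^2 + 18496. This polynomial is irreducible over Q: it has no rational root (each ±√281 ± √145 is irrational), and any factorization into two quadratics over Q would force √(40745) ∈ Q (pairing opposite roots) or √281, √145 ∈ Q (other pairings), all impossible. Hence [Q(γ):Q] = 4 = [Q(√281, √145):Q], so Q(γ) = Q(√281, √145).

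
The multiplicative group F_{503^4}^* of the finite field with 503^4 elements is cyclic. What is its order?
|F_{503^4}^*| = 64013554080

F_{503^4} has 503^4 = 64013554081 elements; its multiplicative group consists of all nonzero elements, so |F_{503^4}^*| = 64013554081 - 1 = 64013554080. (It is cyclic since any finite subgroup of the multiplicative group of a field is cyclic.)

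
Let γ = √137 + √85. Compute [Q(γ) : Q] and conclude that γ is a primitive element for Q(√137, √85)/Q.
[Q(γ) : Q] = 4 (equivalently, Q(γ) = Q(√137, √85))

Obviously Q(γ) ⊆ Q(√137, √85), and [Q(√137, √85):Q] = 4 (since 137, 85 are distinct squarefree integers > 1 with 11645 not a perfect square). To show equality we compute the minimal polynomial of γ. From γ = √137 + √85: γ^2 = 137 + 2√(11645) + 85 = 222 + 2√(11645), so γ^2 - 222 = 2√(11645); squaring, (γ^2 - 222)^2 = 4·11645, i.e. γ^4 - 444γ^2 + 49284 - 46580 = 0, i.e. γ^4 - 444γ^2 + 2704 = 0. So γ is a root of x^4 - 444x^2 + 2704. This polynomial is irreducible over Q: it has no rational root (each ±√137 ± √85 is irrational), and any factorization into two quadratics over Q would force √(11645) ∈ Q (pairing opposite roots) or √137, √85 ∈ Q (other pairings), all impossible. Hence [Q(γ):Q] = 4 = [Q(√137, √85):Q], so Q(γ) = Q(√137, √85).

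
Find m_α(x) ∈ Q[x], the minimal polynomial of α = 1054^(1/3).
m_α(x) = x^3 - 1054

α satisfies α^3 = 1054, so x^3 - 1054 annihilates α. By the rational root test, a rational root p/q (in lowest terms) of x^3 - 1054 would satisfy p^3 = 1054 q^3, forcing q = 1 and p^3 = 1054; but 1054 is not a perfect cube, contradiction. A monic cubic over Q with no rational root is irreducible (any nontrivial factorization would include a linear factor). Hence x^3 - 1054 is the minimal polynomial of α, and in particular [Q(α):Q] = 3.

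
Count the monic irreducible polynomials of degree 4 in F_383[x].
There are 5379379008 monic irreducible polynomials of degree 4 over F_383

Each element of F_{383^4} that lies in no proper subfield is a root of exactly one monic irreducible of degree 4 over F_383, and each such polynomial has 4 distinct roots in F_{383^4}. By Möbius inversion the count is N_383(4) = (1/4) Σ_{d|4} μ(4/d) · 383^d = (1/4)(μ(4)·383^1 + μ(2)·383^2 + μ(1)·383^4) = 21517516032/4 = 5379379008.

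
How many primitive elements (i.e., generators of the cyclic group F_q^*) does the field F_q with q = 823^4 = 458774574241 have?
There are φ(458774574240) = 120266022912 primitive elements

F_q^* is cyclic of order q - 1 = 458774574240. A cyclic group of order m has exactly φ(m) generators. Here m = 458774574240 = 2^5 · 3 · 5 · 103 · 137 · 67733, so the number of primitive elements is φ(458774574240) = 120266022912.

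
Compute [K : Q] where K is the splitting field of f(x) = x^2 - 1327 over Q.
[K : Q] = 2

f(x) = x^2 - 1327 factors as (x - √1327)(x + √1327). The splitting field is K = Q(√1327). Since 1327 is squarefree and > 1, it is not a perfect square, so x^2 - 1327 is irreducible over Q and [Q(√1327) : Q] = 2. Hence [K : Q] = 2.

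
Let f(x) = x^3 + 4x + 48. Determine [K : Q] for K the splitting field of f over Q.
[K : Q] = 6

By the rational root test, any rational root of the monic integer polynomial f(x) = x^3 + 4x + 48 must be an integer dividing the constant term 48, i.e. one of ±{1, 2, 3, 4, 6, 8, 12, 16, 24, 48}. Evaluating: f(1) = 53, f(-1) = 43, f(2) = 64, f(-2) = 32, f(3) = 87, f(-3) = 9, f(4) = 128, f(-4) = -32, f(6) = 288, f(-6) = -192, f(8) = 592, f(-8) = -496, f(12) = 1824, f(-12) = -1728, f(16) = 4208, f(-16) = -4112, f(24) = 13968, f(-24) = -13872, f(48) = 110832, f(-48) = -110736; none is 0, so f has no rational root and is therefore irreducible over Q (a cubic with no linear factor over a field is irreducible). For an irreducible cubic, the Galois group is A_3 or S_3 according as the discriminant disc(f) = -4a^3 - 27b^2 = -4·(4)^3 - 27·(48)^2 = -62464 is or is not a square in Q. Here disc(f) = -62464 is not a perfect square in Q, so the Galois group of f over Q is not contained in A_3 and must be all of S_3. The splitting field has degree |S_3| = 6 over Q, so [K : Q] = 6.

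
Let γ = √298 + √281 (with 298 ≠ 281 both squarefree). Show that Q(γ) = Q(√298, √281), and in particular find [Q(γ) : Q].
[Q(γ) : Q] = 4 (equivalently, Q(γ) = Q(√298, √281))

Obviously Q(γ) ⊆ Q(√298, √281), and [Q(√298, √281):Q] = 4 (since 298, 281 are distinct squarefree integers > 1 with 83738 not a perfect square). To show equality we compute the minimal polynomial of γ. From γ = √298 + √281: γ^2 = 298 + 2√(83738) + 281 = 579 + 2√(83738), so γ^2 - 579 = 2√(83738); squaring, (γ^2 - 579)^2 = 4·83738, i.e. γ^4 - 1158γ^2 + 335241 - 334952 = 0, i.e. γ^4 - 1158γ^2 + 289 = 0. So γ is a root of x^4 - 1158x^2 + 289. This polynomial is irreducible over Q: it has no rational root (each ±√298 ± √281 is irrational), and any factorization into two quadratics over Q would force √(83738) ∈ Q (pairing opposite roots) or √298, √281 ∈ Q (other pairings), all impossible. Hence [Q(γ):Q] = 4 = [Q(√298, √281):Q], so Q(γ) = Q(√298, √281).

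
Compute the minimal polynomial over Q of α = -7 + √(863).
m_α(x) = x^2 + 14x - 814

From α + 7 = √(863), squaring gives (α + 7)^2 = 863, i.e. α^2 + 14α + 49 = 863, so α^2 + 14α - 814 = 0. The discriminant of x^2 + 14x - 814 is (14)^2 - 4·(-814) = 196 + 3256 = 3452, and 4·(863) is not a perfect square in Q since 863 is squarefree and ≠ 1. Hence x^2 + 14x - 814 is irreducible over Q and is the minimal polynomial of α.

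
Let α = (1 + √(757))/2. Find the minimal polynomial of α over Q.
m_α(x) = x^2 - x - 189

From 2α - 1 = √(757), squaring gives (2α - 1)^2 = 757, i.e. 4α^2 - 4α + 1 = 757, so α^2 - α + (1 - 757)/4 = 0. Since 757 ≡ 1 (mod 4), (1 - 757)/4 = -189 ∈ Z. The polynomial x^2 - x - 189 has discriminant 1 - 4·(-189) = 757, which is not a perfect square in Q (d = 757 is squarefree and ≠ 1), so x^2 - x - 189 is irreducible over Q. It is the minimal polynomial of α.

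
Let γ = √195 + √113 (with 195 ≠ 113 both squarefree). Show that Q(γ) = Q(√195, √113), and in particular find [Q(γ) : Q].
[Q(γ) : Q] = 4 (equivalently, Q(γ) = Q(√195, √113))

Obviously Q(γ) ⊆ Q(√195, √113), and [Q(√195, √113):Q] = 4 (since 195, 113 are distinct squarefree integers > 1 with 22035 not a perfect square). To show equality we compute the minimal polynomial of γ. From γ = √195 + √113: γ^2 = 195 + 2√(22035) + 113 = 308 + 2√(22035), so γ^2 - 308 = 2√(22035); squaring, (γ^2 - 308)^2 = 4·22035, i.e. γ^4 - 616γ^2 + 94864 - 88140 = 0, i.e. γ^4 - 616γ^2 + 6724 = 0. So γ is a root of x^4 - 616x^2 + 6724. This polynomial is irreducible over Q: it has no rational root (each ±√195 ± √113 is irrational), and any factorization into two quadratics over Q would force √(22035) ∈ Q (pairing opposite roots) or √195, √113 ∈ Q (other pairings), all impossible. Hence [Q(γ):Q] = 4 = [Q(√195, √113):Q], so Q(γ) = Q(√195, √113).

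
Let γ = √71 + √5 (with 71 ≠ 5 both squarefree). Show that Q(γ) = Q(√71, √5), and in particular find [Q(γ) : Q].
[Q(γ) : Q] = 4 (equivalently, Q(γ) = Q(√71, √5))

Obviously Q(γ) ⊆ Q(√71, √5), and [Q(√71, √5):Q] = 4 (since 71, 5 are distinct squarefree integers > 1 with 355 not a perfect square). To show equality we compute the minimal polynomial of γ. From γ = √71 + √5: γ^2 = 71 + 2√(355) + 5 = 76 + 2√(355), so γ^2 - 76 = 2√(355); squaring, (γ^2 - 76)^2 = 4·355, i.e. γ^4 - 152γ^2 + 5776 - 1420 = 0, i.e. γ^4 - 152γ^2 + 4356 = 0. So γ is a root of x^4 - 152x^2 + 4356. This polynomial is irreducible over Q: it has no rational root (each ±√71 ± √5 is irrational), and any factorization into two quadratics over Q would force √(355) ∈ Q (pairing opposite roots) or √71, √5 ∈ Q (other pairings), all impossible. Hence [Q(γ):Q] = 4 = [Q(√71, √5):Q], so Q(γ) = Q(√71, √5).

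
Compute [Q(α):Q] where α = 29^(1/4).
[Q(α):Q] = 4

α is a root of x^4 - 29. By Eisenstein's criterion at the prime p = 29 (which divides the constant term 29 but p^2 = 841 does not, since 29 is squarefree), x^4 - 29 is irreducible over Q. Hence [Q(α):Q] = 4.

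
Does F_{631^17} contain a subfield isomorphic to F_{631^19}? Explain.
No: F_{631^19} is not a subfield of F_{631^17}

F_{p^m} embeds in F_{p^n} iff m | n. Here 19 ∤ 17 (since 17 = 0·19 + 17 with remainder 17 ≠ 0), so F_{631^19} is not a subfield of F_{631^17}. Equivalently: if it were, the tower law would give 19 = [F_{631^19}:F_631] dividing [F_{631^17}:F_631] = 17, contradiction.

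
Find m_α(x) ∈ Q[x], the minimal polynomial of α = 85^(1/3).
m_α(x) = x^3 - 85

α satisfies α^3 = 85, so x^3 - 85 annihilates α. By the rational root test, a rational root p/q (in lowest terms) of x^3 - 85 would satisfy p^3 = 85 q^3, forcing q = 1 and p^3 = 85; but 85 is not a perfect cube, contradiction. A monic cubic over Q with no rational root is irreducible (any nontrivial factorization would include a linear factor). Hence x^3 - 85 is the minimal polynomial of α, and in particular [Q(α):Q] = 3.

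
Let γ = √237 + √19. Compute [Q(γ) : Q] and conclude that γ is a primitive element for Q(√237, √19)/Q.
[Q(γ) : Q] = 4 (equivalently, Q(γ) = Q(√237, √19))

Obviously Q(γ) ⊆ Q(√237, √19), and [Q(√237, √19):Q] = 4 (since 237, 19 are distinct squarefree integers > 1 with 4503 not a perfect square). To show equality we compute the minimal polynomial of γ. From γ = √237 + √19: γ^2 = 237 + 2√(4503) + 19 = 256 + 2√(4503), so γ^2 - 256 = 2√(4503); squaring, (γ^2 - 256)^2 = 4·4503, i.e. γ^4 - 512γ^2 + 65536 - 18012 = 0, i.e. γ^4 - 512γ^2 + 47524 = 0. So γ is a root of x^4 - 512x^2 + 47524. This polynomial is irreducible over Q: it has no rational root (each ±√237 ± √19 is irrational), and any factorization into two quadratics over Q would force √(4503) ∈ Q (pairing opposite roots) or √237, √19 ∈ Q (other pairings), all impossible. Hence [Q(γ):Q] = 4 = [Q(√237, √19):Q], so Q(γ) = Q(√237, √19).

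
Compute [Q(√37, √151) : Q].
[Q(√37, √151) : Q] = 4

[Q(√37):Q] = 2 (min poly x^2 - 37, irreducible since 37 is squarefree > 1). For the top step, suppose √151 ∈ Q(√37), say √151 = c + d√37 with c, d ∈ Q. Squaring: 151 = c^2 + 37d^2 + 2cd√37. Since √37 ∉ Q this forces 2cd = 0. If d = 0 then √151 = c ∈ Q, contradicting 151 squarefree > 1. If c = 0 then 151 = 37d^2, so 37·151 = (37d)^2 is a perfect square in Q — but 37·151 = 5587 is not a perfect square (since 37 and 151 are distinct squarefree integers). Contradiction. Hence √151 ∉ Q(√37), so x^2 - 151 stays irreducible over Q(√37) and [Q(√37, √151) : Q(√37)] = 2. By the tower law, [Q(√37, √151) : Q] = 2 · 2 = 4.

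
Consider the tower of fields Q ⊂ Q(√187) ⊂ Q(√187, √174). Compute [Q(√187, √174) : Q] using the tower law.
[Q(√187, √174) : Q] = 4

[Q(√187):Q] = 2 (min poly x^2 - 187, irreducible since 187 is squarefree > 1). For the top step, suppose √174 ∈ Q(√187), say √174 = c + d√187 with c, d ∈ Q. Squaring: 174 = c^2 + 187d^2 + 2cd√187. Since √187 ∉ Q this forces 2cd = 0. If d = 0 then √174 = c ∈ Q, contradicting 174 squarefree > 1. If c = 0 then 174 = 187d^2, so 187·174 = (187d)^2 is a perfect square in Q — but 187·174 = 32538 is not a perfect square (since 187 and 174 are distinct squarefree integers). Contradiction. Hence √174 ∉ Q(√187), so x^2 - 174 stays irreducible over Q(√187) and [Q(√187, √174) : Q(√187)] = 2. By the tower law, [Q(√187, √174) : Q] = 2 · 2 = 4.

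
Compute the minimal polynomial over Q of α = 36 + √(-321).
m_α(x) = x^2 - 72x + 1617

From α - 36 = √(-321), squaring gives (α - 36)^2 = -321, i.e. α^2 - 72α + 1296 = -321, so α^2 - 72α + 1617 = 0. The discriminant of x^2 - 72x + 1617 is (-72)^2 - 4·(1617) = 5184 - 6468 = -1284, and 4·(-321) is not a perfect square in Q since -321 is squarefree and ≠ 1. Hence x^2 - 72x + 1617 is irreducible over Q and is the minimal polynomial of α.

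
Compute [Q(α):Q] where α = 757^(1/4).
[Q(α):Q] = 4

α is a root of x^4 - 757. By Eisenstein's criterion at the prime p = 757 (which divides the constant term 757 but p^2 = 573049 does not, since 757 is squarefree), x^4 - 757 is irreducible over Q. Hence [Q(α):Q] = 4.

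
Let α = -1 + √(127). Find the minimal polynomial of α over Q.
m_α(x) = x^2 + 2x - 126

From α + 1 = √(127), squaring gives (α + 1)^2 = 127, i.e. α^2 + 2α + 1 = 127, so α^2 + 2α - 126 = 0. The discriminant of x^2 + 2x - 126 is (2)^2 - 4·(-126) = 4 + 504 = 508, and 4·(127) is not a perfect square in Q since 127 is squarefree and ≠ 1. Hence x^2 + 2x - 126 is irreducible over Q and is the minimal polynomial of α.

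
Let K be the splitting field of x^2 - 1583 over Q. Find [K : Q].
[K : Q] = 2

f(x) = x^2 - 1583 factors as (x - √1583)(x + √1583). The splitting field is K = Q(√1583). Since 1583 is squarefree and > 1, it is not a perfect square, so x^2 - 1583 is irreducible over Q and [Q(√1583) : Q] = 2. Hence [K : Q] = 2.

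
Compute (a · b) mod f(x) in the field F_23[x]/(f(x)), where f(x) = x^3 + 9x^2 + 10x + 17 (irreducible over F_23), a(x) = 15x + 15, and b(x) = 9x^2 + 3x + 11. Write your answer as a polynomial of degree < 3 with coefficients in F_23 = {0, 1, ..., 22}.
a · b ≡ 10x + 9 (mod f(x))

Multiply in F_23[x]: a(x)·b(x) = (15x + 15)·(9x^2 + 3x + 11) = 20x^3 + 19x^2 + 3x + 4. This has degree ≥ 3, so divide by f(x) over F_23: 20x^3 + 19x^2 + 3x + 4 = (20)·(x^3 + 9x^2 + 10x + 17) + (10x + 9). Hence a·b ≡ 10x + 9 (mod f). (F_23[x]/(f) is a field with 23^3 = 12167 elements since f is irreducible of degree 3.)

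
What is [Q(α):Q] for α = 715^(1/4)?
[Q(α):Q] = 4

α is a root of x^4 - 715. By Eisenstein's criterion at the prime p = 5 (which divides the constant term 715 but p^2 = 25 does not, since 715 is squarefree), x^4 - 715 is irreducible over Q. Hence [Q(α):Q] = 4.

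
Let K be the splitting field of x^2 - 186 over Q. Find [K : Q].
[K : Q] = 2

f(x) = x^2 - 186 factors as (x - √186)(x + √186). The splitting field is K = Q(√186). Since 186 is squarefree and > 1, it is not a perfect square, so x^2 - 186 is irreducible over Q and [Q(√186) : Q] = 2. Hence [K : Q] = 2.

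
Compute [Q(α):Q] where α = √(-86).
[Q(α):Q] = 2

[Q(α):Q] equals the degree of the minimal polynomial of α. Here α^2 = -86 and x^2 + 86 is irreducible (d = -86 is squarefree, ≠ 1, hence not a square), so deg(m_α) = 2. Thus [Q(α):Q] = 2.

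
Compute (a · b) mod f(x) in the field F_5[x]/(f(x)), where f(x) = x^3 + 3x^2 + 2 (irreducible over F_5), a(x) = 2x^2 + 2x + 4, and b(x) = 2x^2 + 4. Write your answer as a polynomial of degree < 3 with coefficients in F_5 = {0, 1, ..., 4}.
a · b ≡ 2 (mod f(x))

Multiply in F_5[x]: a(x)·b(x) = (2x^2 + 2x + 4)·(2x^2 + 4) = 4x^4 + 4x^3 + x^2 + 3x + 1. This has degree ≥ 3, so divide by f(x) over F_5: 4x^4 + 4x^3 + x^2 + 3x + 1 = (4x + 2)·(x^3 + 3x^2 + 2) + (2). Hence a·b ≡ 2 (mod f). (F_5[x]/(f) is a field with 5^3 = 125 elements since f is irreducible of degree 3.)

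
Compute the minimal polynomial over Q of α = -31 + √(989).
m_α(x) = x^2 + 62x - 28

From α + 31 = √(989), squaring gives (α + 31)^2 = 989, i.e. α^2 + 62α + 961 = 989, so α^2 + 62α - 28 = 0. The discriminant of x^2 + 62x - 28 is (62)^2 - 4·(-28) = 3844 + 112 = 3956, and 4·(989) is not a perfect square in Q since 989 is squarefree and ≠ 1. Hence x^2 + 62x - 28 is irreducible over Q and is the minimal polynomial of α.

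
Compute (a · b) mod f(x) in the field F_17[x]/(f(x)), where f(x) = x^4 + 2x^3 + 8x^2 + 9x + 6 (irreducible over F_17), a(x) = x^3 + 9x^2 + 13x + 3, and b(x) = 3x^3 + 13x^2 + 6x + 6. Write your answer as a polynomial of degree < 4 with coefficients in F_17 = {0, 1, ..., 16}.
a · b ≡ 3x^3 + x^2 + 10x + 6 (mod f(x))

Multiply in F_17[x]: a(x)·b(x) = (x^3 + 9x^2 + 13x + 3)·(3x^3 + 13x^2 + 6x + 6) = 3x^6 + 6x^5 + 9x^4 + x^2 + 11x + 1. This has degree ≥ 4, so divide by f(x) over F_17: 3x^6 + 6x^5 + 9x^4 + x^2 + 11x + 1 = (3x^2 + 2)·(x^4 + 2x^3 + 8x^2 + 9x + 6) + (3x^3 + x^2 + 10x + 6). Hence a·b ≡ 3x^3 + x^2 + 10x + 6 (mod f). (F_17[x]/(f) is a field with 17^4 = 83521 elements since f is irreducible of degree 4.)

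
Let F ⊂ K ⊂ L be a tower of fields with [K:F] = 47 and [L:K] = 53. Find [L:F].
[L:F] = 2491

The tower law says that for any tower of field extensions F ⊂ K ⊂ L with finite degrees, [L:F] = [L:K] · [K:F]. Here this gives [L:F] = 53 · 47 = 2491.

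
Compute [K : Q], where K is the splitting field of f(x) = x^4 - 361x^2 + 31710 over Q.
[K : Q] = 4

Solving the quadratic in x^2: x^2 = (361 ± √(361^2 - 4·31710))/2 = (361 ± √3481)/2 = (361 ± 59)/2, giving x^2 = 151 or x^2 = 210. So f(x) = (x^2 - 151)(x^2 - 210) and the roots of f are ±√151, ±√210. Hence the splitting field is K = Q(√151, √210). Since 151 and 210 are distinct squarefree integers > 1, their product 31710 is not a perfect square, so √210 ∉ Q(√151). By the tower law [K:Q] = [Q(√151,√210):Q(√151)] · [Q(√151):Q] = 2 · 2 = 4.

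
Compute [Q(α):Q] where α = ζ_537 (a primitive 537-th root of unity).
[Q(α):Q] = 356

The minimal polynomial of ζ_537 over Q is the 537-th cyclotomic polynomial Φ_537(x), which is irreducible over Q and has degree φ(537) = 356. Hence [Q(α):Q] = φ(537) = 356.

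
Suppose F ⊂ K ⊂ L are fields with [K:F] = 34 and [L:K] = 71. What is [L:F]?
[L:F] = 2414

The tower law says that for any tower of field extensions F ⊂ K ⊂ L with finite degrees, [L:F] = [L:K] · [K:F]. Here this gives [L:F] = 71 · 34 = 2414.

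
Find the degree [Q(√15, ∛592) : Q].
[Q(√15, ∛592) : Q] = 6

Let L = Q(√15, ∛592). Since Q(√15) ⊂ L and [Q(√15):Q] = 2, the tower law gives 2 | [L:Q]. Likewise Q(∛592) ⊂ L with [Q(∛592):Q] = 3 (because 592 is not a perfect cube), so 3 | [L:Q]. As gcd(2,3) = 1, [L:Q] is divisible by 6. Conversely L is generated over Q by √15 and ∛592, so [L:Q] ≤ 2·3 = 6. Therefore [Q(√15, ∛592) : Q] = 6.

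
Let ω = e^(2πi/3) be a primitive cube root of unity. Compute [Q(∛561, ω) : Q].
[Q(∛561, ω) : Q] = 6

[Q(∛561):Q] = 3 (min poly x^3 - 561, irreducible since 561 is not a perfect cube). [Q(ω):Q] = 2 (min poly x^2 + x + 1). Since Q(∛561) ⊂ R and ω ∉ R, we have ω ∉ Q(∛561), so x^2 + x + 1 remains irreducible over Q(∛561) and [Q(∛561, ω) : Q(∛561)] = 2. By the tower law, [Q(∛561, ω) : Q] = 3 · 2 = 6. (In fact Q(∛561, ω) is the splitting field of x^3 - 561 over Q.)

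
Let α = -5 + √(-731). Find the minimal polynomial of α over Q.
m_α(x) = x^2 + 10x + 756

From α + 5 = √(-731), squaring gives (α + 5)^2 = -731, i.e. α^2 + 10α + 25 = -731, so α^2 + 10α + 756 = 0. The discriminant of x^2 + 10x + 756 is (10)^2 - 4·(756) = 100 - 3024 = -2924, and 4·(-731) is not a perfect square in Q since -731 is squarefree and ≠ 1. Hence x^2 + 10x + 756 is irreducible over Q and is the minimal polynomial of α.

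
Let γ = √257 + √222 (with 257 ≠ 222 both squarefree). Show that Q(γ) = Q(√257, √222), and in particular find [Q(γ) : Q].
[Q(γ) : Q] = 4 (equivalently, Q(γ) = Q(√257, √222))

Obviously Q(γ) ⊆ Q(√257, √222), and [Q(√257, √222):Q] = 4 (since 257, 222 are distinct squarefree integers > 1 with 57054 not a perfect square). To show equality we compute the minimal polynomial of γ. From γ = √257 + √222: γ^2 = 257 + 2√(57054) + 222 = 479 + 2√(57054), so γ^2 - 479 = 2√(57054); squaring, (γ^2 - 479)^2 = 4·57054, i.e. γ^4 - 958γ^2 + 229441 - 228216 = 0, i.e. γ^4 - 958γ^2 + 1225 = 0. So γ is a root of x^4 - 958x^2 + 1225. This polynomial is irreducible over Q: it has no rational root (each ±√257 ± √222 is irrational), and any factorization into two quadratics over Q would force √(57054) ∈ Q (pairing opposite roots) or √257, √222 ∈ Q (other pairings), all impossible. Hence [Q(γ):Q] = 4 = [Q(√257, √222):Q], so Q(γ) = Q(√257, √222).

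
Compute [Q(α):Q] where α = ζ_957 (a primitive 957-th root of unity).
[Q(α):Q] = 560

The minimal polynomial of ζ_957 over Q is the 957-th cyclotomic polynomial Φ_957(x), which is irreducible over Q and has degree φ(957) = 560. Hence [Q(α):Q] = φ(957) = 560.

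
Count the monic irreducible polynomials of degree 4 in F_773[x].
There are 89260077078 monic irreducible polynomials of degree 4 over F_773

Each element of F_{773^4} that lies in no proper subfield is a root of exactly one monic irreducible of degree 4 over F_773, and each such polynomial has 4 distinct roots in F_{773^4}. By Möbius inversion the count is N_773(4) = (1/4) Σ_{d|4} μ(4/d) · 773^d = (1/4)(μ(4)·773^1 + μ(2)·773^2 + μ(1)·773^4) = 357040308312/4 = 89260077078.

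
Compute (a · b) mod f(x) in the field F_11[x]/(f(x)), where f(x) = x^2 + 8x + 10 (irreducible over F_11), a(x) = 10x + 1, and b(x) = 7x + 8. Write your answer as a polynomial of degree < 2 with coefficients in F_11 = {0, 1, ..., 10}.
a · b ≡ 1 (mod f(x))

Multiply in F_11[x]: a(x)·b(x) = (10x + 1)·(7x + 8) = 4x^2 + 10x + 8. This has degree ≥ 2, so divide by f(x) over F_11: 4x^2 + 10x + 8 = (4)·(x^2 + 8x + 10) + (1). Hence a·b ≡ 1 (mod f). (F_11[x]/(f) is a field with 11^2 = 121 elements since f is irreducible of degree 2.)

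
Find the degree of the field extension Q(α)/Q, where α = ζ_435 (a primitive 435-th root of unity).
[Q(α):Q] = 224

The minimal polynomial of ζ_435 over Q is the 435-th cyclotomic polynomial Φ_435(x), which is irreducible over Q and has degree φ(435) = 224. Hence [Q(α):Q] = φ(435) = 224.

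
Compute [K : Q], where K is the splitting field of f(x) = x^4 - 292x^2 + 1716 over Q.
[K : Q] = 4

Solving the quadratic in x^2: x^2 = (292 ± √(292^2 - 4·1716))/2 = (292 ± √78400)/2 = (292 ± 280)/2, giving x^2 = 6 or x^2 = 286. So f(x) = (x^2 - 6)(x^2 - 286) and the roots of f are ±√6, ±√286. Hence the splitting field is K = Q(√6, √286). Since 6 and 286 are distinct squarefree integers > 1, their product 1716 is not a perfect square, so √286 ∉ Q(√6). By the tower law [K:Q] = [Q(√6,√286):Q(√6)] · [Q(√6):Q] = 2 · 2 = 4.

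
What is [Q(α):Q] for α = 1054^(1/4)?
[Q(α):Q] = 4

α is a root of x^4 - 1054. By Eisenstein's criterion at the prime p = 2 (which divides the constant term 1054 but p^2 = 4 does not, since 1054 is squarefree), x^4 - 1054 is irreducible over Q. Hence [Q(α):Q] = 4.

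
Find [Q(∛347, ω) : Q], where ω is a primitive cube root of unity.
[Q(∛347, ω) : Q] = 6

[Q(∛347):Q] = 3 (min poly x^3 - 347, irreducible since 347 is not a perfect cube). [Q(ω):Q] = 2 (min poly x^2 + x + 1). Since Q(∛347) ⊂ R and ω ∉ R, we have ω ∉ Q(∛347), so x^2 + x + 1 remains irreducible over Q(∛347) and [Q(∛347, ω) : Q(∛347)] = 2. By the tower law, [Q(∛347, ω) : Q] = 3 · 2 = 6. (In fact Q(∛347, ω) is the splitting field of x^3 - 347 over Q.)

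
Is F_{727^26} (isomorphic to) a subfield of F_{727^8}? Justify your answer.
No: F_{727^26} is not a subfield of F_{727^8}

F_{p^m} embeds in F_{p^n} iff m | n. Here 26 ∤ 8 (since 8 = 0·26 + 8 with remainder 8 ≠ 0), so F_{727^26} is not a subfield of F_{727^8}. Equivalently: if it were, the tower law would give 26 = [F_{727^26}:F_727] dividing [F_{727^8}:F_727] = 8, contradiction.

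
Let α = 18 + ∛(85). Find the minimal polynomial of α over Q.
m_α(x) = x^3 - 54x^2 + 972x - 5917

Set β = α - 18 = ∛(85), so β^3 = 85. Then (α - 18)^3 - 85 = 0, i.e. α is a root of g(x) = (x - 18)^3 - 85 = x^3 - 54x^2 + 972x - 5917. Since g(x) = h(x - 18) where h(x) = x^3 - 85, and h is irreducible over Q (because 85 is not a perfect cube, so h has no rational root, and a monic cubic with no rational root is irreducible), g is also irreducible (irreducibility is preserved under the substitution x → x - 18). Hence m_α(x) = x^3 - 54x^2 + 972x - 5917.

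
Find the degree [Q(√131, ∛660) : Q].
[Q(√131, ∛660) : Q] = 6

Let L = Q(√131, ∛660). Since Q(√131) ⊂ L and [Q(√131):Q] = 2, the tower law gives 2 | [L:Q]. Likewise Q(∛660) ⊂ L with [Q(∛660):Q] = 3 (because 660 is not a perfect cube), so 3 | [L:Q]. As gcd(2,3) = 1, [L:Q] is divisible by 6. Conversely L is generated over Q by √131 and ∛660, so [L:Q] ≤ 2·3 = 6. Therefore [Q(√131, ∛660) : Q] = 6.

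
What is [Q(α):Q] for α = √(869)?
[Q(α):Q] = 2

[Q(α):Q] equals the degree of the minimal polynomial of α. Here α^2 = 869 and x^2 - 869 is irreducible (d = 869 is squarefree, ≠ 1, hence not a square), so deg(m_α) = 2. Thus [Q(α):Q] = 2.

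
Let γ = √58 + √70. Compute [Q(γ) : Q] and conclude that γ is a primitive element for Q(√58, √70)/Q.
[Q(γ) : Q] = 4 (equivalently, Q(γ) = Q(√58, √70))

Obviously Q(γ) ⊆ Q(√58, √70), and [Q(√58, √70):Q] = 4 (since 58, 70 are distinct squarefree integers > 1 with 4060 not a perfect square). To show equality we compute the minimal polynomial of γ. From γ = √58 + √70: γ^2 = 58 + 2√(4060) + 70 = 128 + 2√(4060), so γ^2 - 128 = 2√(4060); squaring, (γ^2 - 128)^2 = 4·4060, i.e. γ^4 - 256γ^2 + 16384 - 16240 = 0, i.e. γ^4 - 256γ^2 + 144 = 0. So γ is a root of x^4 - 256x^2 + 144. This polynomial is irreducible over Q: it has no rational root (each ±√58 ± √70 is irrational), and any factorization into two quadratics over Q would force √(4060) ∈ Q (pairing opposite roots) or √58, √70 ∈ Q (other pairings), all impossible. Hence [Q(γ):Q] = 4 = [Q(√58, √70):Q], so Q(γ) = Q(√58, √70).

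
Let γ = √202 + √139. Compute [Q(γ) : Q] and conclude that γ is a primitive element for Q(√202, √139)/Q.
[Q(γ) : Q] = 4 (equivalently, Q(γ) = Q(√202, √139))

Obviously Q(γ) ⊆ Q(√202, √139), and [Q(√202, √139):Q] = 4 (since 202, 139 are distinct squarefree integers > 1 with 28078 not a perfect square). To show equality we compute the minimal polynomial of γ. From γ = √202 + √139: γ^2 = 202 + 2√(28078) + 139 = 341 + 2√(28078), so γ^2 - 341 = 2√(28078); squaring, (γ^2 - 341)^2 = 4·28078, i.e. γ^4 - 682γ^2 + 116281 - 112312 = 0, i.e. γ^4 - 682γ^2 + 3969 = 0. So γ is a root of x^4 - 682x^2 + 3969. This polynomial is irreducible over Q: it has no rational root (each ±√202 ± √139 is irrational), and any factorization into two quadratics over Q would force √(28078) ∈ Q (pairing opposite roots) or √202, √139 ∈ Q (other pairings), all impossible. Hence [Q(γ):Q] = 4 = [Q(√202, √139):Q], so Q(γ) = Q(√202, √139).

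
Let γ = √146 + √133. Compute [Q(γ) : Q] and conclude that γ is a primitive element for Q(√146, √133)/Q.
[Q(γ) : Q] = 4 (equivalently, Q(γ) = Q(√146, √133))

Obviously Q(γ) ⊆ Q(√146, √133), and [Q(√146, √133):Q] = 4 (since 146, 133 are distinct squarefree integers > 1 with 19418 not a perfect square). To show equality we compute the minimal polynomial of γ. From γ = √146 + √133: γ^2 = 146 + 2√(19418) + 133 = 279 + 2√(19418), so γ^2 - 279 = 2√(19418); squaring, (γ^2 - 279)^2 = 4·19418, i.e. γ^4 - 558γ^2 + 77841 - 77672 = 0, i.e. γ^4 - 558γ^2 + 169 = 0. So γ is a root of x^4 - 558x^2 + 169. This polynomial is irreducible over Q: it has no rational root (each ±√146 ± √133 is irrational), and any factorization into two quadratics over Q would force √(19418) ∈ Q (pairing opposite roots) or √146, √133 ∈ Q (other pairings), all impossible. Hence [Q(γ):Q] = 4 = [Q(√146, √133):Q], so Q(γ) = Q(√146, √133).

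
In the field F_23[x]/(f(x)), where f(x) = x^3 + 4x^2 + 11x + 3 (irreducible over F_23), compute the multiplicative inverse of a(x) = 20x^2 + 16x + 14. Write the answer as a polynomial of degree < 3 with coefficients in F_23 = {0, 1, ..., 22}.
a(x)^(-1) ≡ 10x^2 + 20x + 16 (mod f(x))

Since f is irreducible over F_23, F_23[x]/(f) is a field and a(x) ≠ 0 has an inverse. Apply the extended Euclidean algorithm to f(x) and a(x) in F_23[x]: f(x) = (15x + 2)·a(x) + (22x + 21);  a(x) = (3x + 1)·(22x + 21) + (16). The last nonzero remainder is the constant 16 = gcd(f, a) in F_23. Back-substituting through the division chain expresses 16 = s(x)·a(x) + t(x)·f(x) with s(x) ≡ 22x^2 + 21x + 3 (mod f), so (22x^2 + 21x + 3)·a(x) ≡ 16 (mod f). Multiplying by 16^(-1) ≡ 13 in F_23 gives a(x)^(-1) ≡ 13·(22x^2 + 21x + 3) ≡ 10x^2 + 20x + 16 (mod f). Check: (20x^2 + 16x + 14)·(10x^2 + 20x + 16) = 16x^4 + 8x^3 + 21x^2 + 7x + 17 ≡ 1 (mod x^3 + 4x^2 + 11x + 3).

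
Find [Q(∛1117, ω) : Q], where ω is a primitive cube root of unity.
[Q(∛1117, ω) : Q] = 6

[Q(∛1117):Q] = 3 (min poly x^3 - 1117, irreducible since 1117 is not a perfect cube). [Q(ω):Q] = 2 (min poly x^2 + x + 1). Since Q(∛1117) ⊂ R and ω ∉ R, we have ω ∉ Q(∛1117), so x^2 + x + 1 remains irreducible over Q(∛1117) and [Q(∛1117, ω) : Q(∛1117)] = 2. By the tower law, [Q(∛1117, ω) : Q] = 3 · 2 = 6. (In fact Q(∛1117, ω) is the splitting field of x^3 - 1117 over Q.)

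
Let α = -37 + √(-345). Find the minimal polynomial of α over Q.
m_α(x) = x^2 + 74x + 1714

From α + 37 = √(-345), squaring gives (α + 37)^2 = -345, i.e. α^2 + 74α + 1369 = -345, so α^2 + 74α + 1714 = 0. The discriminant of x^2 + 74x + 1714 is (74)^2 - 4·(1714) = 5476 - 6856 = -1380, and 4·(-345) is not a perfect square in Q since -345 is squarefree and ≠ 1. Hence x^2 + 74x + 1714 is irreducible over Q and is the minimal polynomial of α.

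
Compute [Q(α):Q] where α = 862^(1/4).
[Q(α):Q] = 4

α is a root of x^4 - 862. By Eisenstein's criterion at the prime p = 2 (which divides the constant term 862 but p^2 = 4 does not, since 862 is squarefree), x^4 - 862 is irreducible over Q. Hence [Q(α):Q] = 4.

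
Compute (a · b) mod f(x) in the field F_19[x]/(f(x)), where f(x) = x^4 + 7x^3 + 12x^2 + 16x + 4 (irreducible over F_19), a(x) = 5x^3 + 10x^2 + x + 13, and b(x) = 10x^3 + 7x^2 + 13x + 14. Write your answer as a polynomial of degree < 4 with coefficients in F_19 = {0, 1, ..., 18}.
a · b ≡ 11x^3 + 4x^2 + 13x + 10 (mod f(x))

Multiply in F_19[x]: a(x)·b(x) = (5x^3 + 10x^2 + x + 13)·(10x^3 + 7x^2 + 13x + 14) = 12x^6 + 2x^5 + 12x^4 + 14x^3 + 16x^2 + 12x + 11. This has degree ≥ 4, so divide by f(x) over F_19: 12x^6 + 2x^5 + 12x^4 + 14x^3 + 16x^2 + 12x + 11 = (12x^2 + 13x + 5)·(x^4 + 7x^3 + 12x^2 + 16x + 4) + (11x^3 + 4x^2 + 13x + 10). Hence a·b ≡ 11x^3 + 4x^2 + 13x + 10 (mod f). (F_19[x]/(f) is a field with 19^4 = 130321 elements since f is irreducible of degree 4.)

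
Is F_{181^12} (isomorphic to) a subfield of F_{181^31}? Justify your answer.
No: F_{181^12} is not a subfield of F_{181^31}

F_{p^m} embeds in F_{p^n} iff m | n. Here 12 ∤ 31 (since 31 = 2·12 + 7 with remainder 7 ≠ 0), so F_{181^12} is not a subfield of F_{181^31}. Equivalently: if it were, the tower law would give 12 = [F_{181^12}:F_181] dividing [F_{181^31}:F_181] = 31, contradiction.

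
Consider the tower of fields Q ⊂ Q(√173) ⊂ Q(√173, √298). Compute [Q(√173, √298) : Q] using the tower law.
[Q(√173, √298) : Q] = 4

[Q(√173):Q] = 2 (min poly x^2 - 173, irreducible since 173 is squarefree > 1). For the top step, suppose √298 ∈ Q(√173), say √298 = c + d√173 with c, d ∈ Q. Squaring: 298 = c^2 + 173d^2 + 2cd√173. Since √173 ∉ Q this forces 2cd = 0. If d = 0 then √298 = c ∈ Q, contradicting 298 squarefree > 1. If c = 0 then 298 = 173d^2, so 173·298 = (173d)^2 is a perfect square in Q — but 173·298 = 51554 is not a perfect square (since 173 and 298 are distinct squarefree integers). Contradiction. Hence √298 ∉ Q(√173), so x^2 - 298 stays irreducible over Q(√173) and [Q(√173, √298) : Q(√173)] = 2. By the tower law, [Q(√173, √298) : Q] = 2 · 2 = 4.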